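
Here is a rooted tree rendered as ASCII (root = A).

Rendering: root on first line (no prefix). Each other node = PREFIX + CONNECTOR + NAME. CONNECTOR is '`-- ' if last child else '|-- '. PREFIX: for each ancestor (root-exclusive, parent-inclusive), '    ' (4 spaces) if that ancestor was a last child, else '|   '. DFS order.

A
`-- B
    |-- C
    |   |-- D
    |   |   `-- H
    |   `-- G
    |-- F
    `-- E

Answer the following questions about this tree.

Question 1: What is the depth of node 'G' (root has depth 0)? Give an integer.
Answer: 3

Derivation:
Path from root to G: A -> B -> C -> G
Depth = number of edges = 3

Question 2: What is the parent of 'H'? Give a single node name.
Answer: D

Derivation:
Scan adjacency: H appears as child of D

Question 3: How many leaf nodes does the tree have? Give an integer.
Answer: 4

Derivation:
Leaves (nodes with no children): E, F, G, H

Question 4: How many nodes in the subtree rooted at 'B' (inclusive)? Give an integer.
Answer: 7

Derivation:
Subtree rooted at B contains: B, C, D, E, F, G, H
Count = 7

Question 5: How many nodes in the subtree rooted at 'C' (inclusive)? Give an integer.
Subtree rooted at C contains: C, D, G, H
Count = 4

Answer: 4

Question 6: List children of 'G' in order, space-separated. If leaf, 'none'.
Node G's children (from adjacency): (leaf)

Answer: none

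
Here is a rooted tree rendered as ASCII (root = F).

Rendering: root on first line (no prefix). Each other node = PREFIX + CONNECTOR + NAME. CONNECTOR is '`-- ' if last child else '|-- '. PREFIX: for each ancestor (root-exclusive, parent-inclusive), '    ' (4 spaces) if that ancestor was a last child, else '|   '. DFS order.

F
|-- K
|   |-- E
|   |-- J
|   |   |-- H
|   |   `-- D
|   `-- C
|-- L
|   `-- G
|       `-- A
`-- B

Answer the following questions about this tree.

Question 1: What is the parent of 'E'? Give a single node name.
Scan adjacency: E appears as child of K

Answer: K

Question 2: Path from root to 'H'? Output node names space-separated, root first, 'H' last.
Answer: F K J H

Derivation:
Walk down from root: F -> K -> J -> H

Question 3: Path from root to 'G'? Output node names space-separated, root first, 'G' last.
Answer: F L G

Derivation:
Walk down from root: F -> L -> G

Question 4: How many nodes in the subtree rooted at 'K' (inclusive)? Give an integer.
Subtree rooted at K contains: C, D, E, H, J, K
Count = 6

Answer: 6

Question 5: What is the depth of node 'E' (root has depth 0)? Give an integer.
Path from root to E: F -> K -> E
Depth = number of edges = 2

Answer: 2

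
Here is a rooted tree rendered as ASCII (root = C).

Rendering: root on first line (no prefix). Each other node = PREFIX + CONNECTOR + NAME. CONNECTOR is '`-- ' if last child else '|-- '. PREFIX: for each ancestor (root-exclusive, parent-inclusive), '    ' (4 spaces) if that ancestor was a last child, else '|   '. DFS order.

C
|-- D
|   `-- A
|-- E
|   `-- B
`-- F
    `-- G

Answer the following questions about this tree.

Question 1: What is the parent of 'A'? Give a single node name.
Scan adjacency: A appears as child of D

Answer: D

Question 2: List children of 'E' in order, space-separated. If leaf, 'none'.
Answer: B

Derivation:
Node E's children (from adjacency): B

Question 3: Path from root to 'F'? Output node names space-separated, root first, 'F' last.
Walk down from root: C -> F

Answer: C F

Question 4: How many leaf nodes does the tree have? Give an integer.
Answer: 3

Derivation:
Leaves (nodes with no children): A, B, G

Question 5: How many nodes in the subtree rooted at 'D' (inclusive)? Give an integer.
Subtree rooted at D contains: A, D
Count = 2

Answer: 2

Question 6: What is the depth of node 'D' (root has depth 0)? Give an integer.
Path from root to D: C -> D
Depth = number of edges = 1

Answer: 1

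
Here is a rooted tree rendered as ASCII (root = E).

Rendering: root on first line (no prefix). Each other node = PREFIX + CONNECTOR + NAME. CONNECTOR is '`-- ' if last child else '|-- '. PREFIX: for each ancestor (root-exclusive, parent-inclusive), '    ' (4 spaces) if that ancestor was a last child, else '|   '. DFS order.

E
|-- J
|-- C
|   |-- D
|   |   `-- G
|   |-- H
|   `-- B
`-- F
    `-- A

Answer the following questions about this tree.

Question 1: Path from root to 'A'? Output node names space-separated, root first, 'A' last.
Answer: E F A

Derivation:
Walk down from root: E -> F -> A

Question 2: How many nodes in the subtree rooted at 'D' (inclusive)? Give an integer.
Answer: 2

Derivation:
Subtree rooted at D contains: D, G
Count = 2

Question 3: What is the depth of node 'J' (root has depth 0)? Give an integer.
Answer: 1

Derivation:
Path from root to J: E -> J
Depth = number of edges = 1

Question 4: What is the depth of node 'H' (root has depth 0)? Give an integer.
Path from root to H: E -> C -> H
Depth = number of edges = 2

Answer: 2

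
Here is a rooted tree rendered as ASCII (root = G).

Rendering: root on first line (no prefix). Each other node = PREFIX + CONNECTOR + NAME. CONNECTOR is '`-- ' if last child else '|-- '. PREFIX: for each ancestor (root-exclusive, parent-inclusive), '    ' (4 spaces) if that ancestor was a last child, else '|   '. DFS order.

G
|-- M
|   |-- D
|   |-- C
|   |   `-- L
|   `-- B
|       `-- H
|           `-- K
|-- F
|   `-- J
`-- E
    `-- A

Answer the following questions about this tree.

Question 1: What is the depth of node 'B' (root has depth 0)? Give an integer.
Answer: 2

Derivation:
Path from root to B: G -> M -> B
Depth = number of edges = 2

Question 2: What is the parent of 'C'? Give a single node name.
Answer: M

Derivation:
Scan adjacency: C appears as child of M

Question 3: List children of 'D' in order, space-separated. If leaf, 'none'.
Answer: none

Derivation:
Node D's children (from adjacency): (leaf)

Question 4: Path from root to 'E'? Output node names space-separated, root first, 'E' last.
Answer: G E

Derivation:
Walk down from root: G -> E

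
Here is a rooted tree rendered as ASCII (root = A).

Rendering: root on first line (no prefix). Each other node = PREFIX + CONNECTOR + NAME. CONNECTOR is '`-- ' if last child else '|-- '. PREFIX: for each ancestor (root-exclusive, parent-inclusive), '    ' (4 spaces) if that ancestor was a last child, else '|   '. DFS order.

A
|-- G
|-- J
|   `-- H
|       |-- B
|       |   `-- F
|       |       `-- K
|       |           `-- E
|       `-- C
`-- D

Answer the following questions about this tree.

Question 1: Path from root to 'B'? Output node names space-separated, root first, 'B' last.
Walk down from root: A -> J -> H -> B

Answer: A J H B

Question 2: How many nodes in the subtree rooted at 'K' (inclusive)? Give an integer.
Answer: 2

Derivation:
Subtree rooted at K contains: E, K
Count = 2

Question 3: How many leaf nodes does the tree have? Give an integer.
Leaves (nodes with no children): C, D, E, G

Answer: 4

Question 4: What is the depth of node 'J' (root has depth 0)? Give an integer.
Path from root to J: A -> J
Depth = number of edges = 1

Answer: 1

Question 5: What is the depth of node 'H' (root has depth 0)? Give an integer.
Answer: 2

Derivation:
Path from root to H: A -> J -> H
Depth = number of edges = 2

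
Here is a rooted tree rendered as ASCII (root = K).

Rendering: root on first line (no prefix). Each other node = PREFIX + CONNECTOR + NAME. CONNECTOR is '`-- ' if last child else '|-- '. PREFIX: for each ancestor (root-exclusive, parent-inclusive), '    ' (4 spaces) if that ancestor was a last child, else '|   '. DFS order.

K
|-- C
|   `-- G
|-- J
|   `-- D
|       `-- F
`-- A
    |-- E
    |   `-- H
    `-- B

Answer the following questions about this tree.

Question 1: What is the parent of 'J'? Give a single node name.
Answer: K

Derivation:
Scan adjacency: J appears as child of K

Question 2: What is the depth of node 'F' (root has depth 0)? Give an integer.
Answer: 3

Derivation:
Path from root to F: K -> J -> D -> F
Depth = number of edges = 3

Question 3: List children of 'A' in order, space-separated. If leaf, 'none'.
Answer: E B

Derivation:
Node A's children (from adjacency): E, B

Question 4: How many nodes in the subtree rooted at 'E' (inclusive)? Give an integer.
Subtree rooted at E contains: E, H
Count = 2

Answer: 2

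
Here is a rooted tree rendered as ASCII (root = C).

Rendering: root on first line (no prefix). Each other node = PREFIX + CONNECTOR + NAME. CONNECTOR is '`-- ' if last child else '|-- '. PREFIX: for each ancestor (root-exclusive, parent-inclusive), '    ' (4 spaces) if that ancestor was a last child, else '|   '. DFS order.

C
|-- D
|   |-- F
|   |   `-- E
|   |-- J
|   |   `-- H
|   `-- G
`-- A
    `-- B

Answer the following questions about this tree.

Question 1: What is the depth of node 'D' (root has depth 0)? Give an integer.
Path from root to D: C -> D
Depth = number of edges = 1

Answer: 1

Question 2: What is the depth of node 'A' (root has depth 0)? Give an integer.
Answer: 1

Derivation:
Path from root to A: C -> A
Depth = number of edges = 1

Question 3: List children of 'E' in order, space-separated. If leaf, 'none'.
Answer: none

Derivation:
Node E's children (from adjacency): (leaf)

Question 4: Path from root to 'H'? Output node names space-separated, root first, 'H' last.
Walk down from root: C -> D -> J -> H

Answer: C D J H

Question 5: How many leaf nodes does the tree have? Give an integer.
Answer: 4

Derivation:
Leaves (nodes with no children): B, E, G, H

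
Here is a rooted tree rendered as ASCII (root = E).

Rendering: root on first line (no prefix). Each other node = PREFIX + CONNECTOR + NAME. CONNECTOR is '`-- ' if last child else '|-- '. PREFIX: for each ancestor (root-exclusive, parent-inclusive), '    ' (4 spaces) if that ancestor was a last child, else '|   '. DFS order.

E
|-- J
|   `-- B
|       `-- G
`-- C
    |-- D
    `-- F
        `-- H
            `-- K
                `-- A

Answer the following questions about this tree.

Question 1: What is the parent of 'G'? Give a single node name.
Scan adjacency: G appears as child of B

Answer: B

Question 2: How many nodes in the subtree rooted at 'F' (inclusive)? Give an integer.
Subtree rooted at F contains: A, F, H, K
Count = 4

Answer: 4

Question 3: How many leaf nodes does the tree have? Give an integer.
Answer: 3

Derivation:
Leaves (nodes with no children): A, D, G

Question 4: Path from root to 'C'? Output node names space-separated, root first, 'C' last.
Walk down from root: E -> C

Answer: E C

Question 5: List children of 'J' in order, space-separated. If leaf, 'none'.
Node J's children (from adjacency): B

Answer: B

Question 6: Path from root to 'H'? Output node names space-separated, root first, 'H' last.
Answer: E C F H

Derivation:
Walk down from root: E -> C -> F -> H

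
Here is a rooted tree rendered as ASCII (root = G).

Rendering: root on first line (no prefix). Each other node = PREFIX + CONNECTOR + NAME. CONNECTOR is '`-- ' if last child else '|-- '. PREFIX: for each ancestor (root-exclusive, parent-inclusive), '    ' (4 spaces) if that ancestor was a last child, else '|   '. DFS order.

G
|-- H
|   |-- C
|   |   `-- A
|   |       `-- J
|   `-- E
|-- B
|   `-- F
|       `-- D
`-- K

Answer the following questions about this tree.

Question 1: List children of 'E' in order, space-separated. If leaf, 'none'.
Node E's children (from adjacency): (leaf)

Answer: none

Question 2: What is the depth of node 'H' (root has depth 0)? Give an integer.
Path from root to H: G -> H
Depth = number of edges = 1

Answer: 1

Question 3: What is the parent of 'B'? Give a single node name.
Answer: G

Derivation:
Scan adjacency: B appears as child of G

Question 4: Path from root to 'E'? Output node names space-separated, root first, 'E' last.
Walk down from root: G -> H -> E

Answer: G H E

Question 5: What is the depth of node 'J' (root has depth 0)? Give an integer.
Path from root to J: G -> H -> C -> A -> J
Depth = number of edges = 4

Answer: 4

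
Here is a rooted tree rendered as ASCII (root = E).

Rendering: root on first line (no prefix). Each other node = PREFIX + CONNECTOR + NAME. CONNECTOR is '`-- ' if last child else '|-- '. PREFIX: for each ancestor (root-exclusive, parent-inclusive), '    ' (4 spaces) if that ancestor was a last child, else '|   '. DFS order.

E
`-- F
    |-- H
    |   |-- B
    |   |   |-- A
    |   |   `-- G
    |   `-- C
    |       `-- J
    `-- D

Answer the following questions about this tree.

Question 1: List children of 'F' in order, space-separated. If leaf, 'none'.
Answer: H D

Derivation:
Node F's children (from adjacency): H, D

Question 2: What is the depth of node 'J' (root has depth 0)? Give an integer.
Path from root to J: E -> F -> H -> C -> J
Depth = number of edges = 4

Answer: 4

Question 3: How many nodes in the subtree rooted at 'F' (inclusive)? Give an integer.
Subtree rooted at F contains: A, B, C, D, F, G, H, J
Count = 8

Answer: 8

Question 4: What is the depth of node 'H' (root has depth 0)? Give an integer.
Answer: 2

Derivation:
Path from root to H: E -> F -> H
Depth = number of edges = 2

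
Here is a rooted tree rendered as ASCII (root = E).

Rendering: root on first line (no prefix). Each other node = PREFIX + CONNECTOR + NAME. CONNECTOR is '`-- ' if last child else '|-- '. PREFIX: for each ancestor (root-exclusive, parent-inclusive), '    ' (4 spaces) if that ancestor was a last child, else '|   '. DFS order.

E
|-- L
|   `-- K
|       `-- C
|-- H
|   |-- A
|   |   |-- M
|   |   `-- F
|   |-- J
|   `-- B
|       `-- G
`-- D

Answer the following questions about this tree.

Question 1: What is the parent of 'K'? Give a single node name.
Scan adjacency: K appears as child of L

Answer: L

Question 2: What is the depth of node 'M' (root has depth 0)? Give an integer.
Path from root to M: E -> H -> A -> M
Depth = number of edges = 3

Answer: 3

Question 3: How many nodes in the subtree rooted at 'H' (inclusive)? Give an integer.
Answer: 7

Derivation:
Subtree rooted at H contains: A, B, F, G, H, J, M
Count = 7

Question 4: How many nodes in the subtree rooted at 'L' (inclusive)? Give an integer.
Answer: 3

Derivation:
Subtree rooted at L contains: C, K, L
Count = 3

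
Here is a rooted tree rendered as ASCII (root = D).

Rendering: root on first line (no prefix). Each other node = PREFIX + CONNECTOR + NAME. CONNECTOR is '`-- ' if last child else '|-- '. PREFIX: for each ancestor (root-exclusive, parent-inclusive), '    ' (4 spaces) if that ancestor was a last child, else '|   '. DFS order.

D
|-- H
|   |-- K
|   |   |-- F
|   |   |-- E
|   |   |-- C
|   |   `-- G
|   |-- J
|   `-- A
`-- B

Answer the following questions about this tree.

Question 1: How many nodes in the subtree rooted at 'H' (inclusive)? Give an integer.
Answer: 8

Derivation:
Subtree rooted at H contains: A, C, E, F, G, H, J, K
Count = 8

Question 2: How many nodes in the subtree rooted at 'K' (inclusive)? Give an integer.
Subtree rooted at K contains: C, E, F, G, K
Count = 5

Answer: 5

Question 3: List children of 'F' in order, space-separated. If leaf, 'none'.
Node F's children (from adjacency): (leaf)

Answer: none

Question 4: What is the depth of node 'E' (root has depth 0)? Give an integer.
Answer: 3

Derivation:
Path from root to E: D -> H -> K -> E
Depth = number of edges = 3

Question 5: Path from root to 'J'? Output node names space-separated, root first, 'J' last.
Answer: D H J

Derivation:
Walk down from root: D -> H -> J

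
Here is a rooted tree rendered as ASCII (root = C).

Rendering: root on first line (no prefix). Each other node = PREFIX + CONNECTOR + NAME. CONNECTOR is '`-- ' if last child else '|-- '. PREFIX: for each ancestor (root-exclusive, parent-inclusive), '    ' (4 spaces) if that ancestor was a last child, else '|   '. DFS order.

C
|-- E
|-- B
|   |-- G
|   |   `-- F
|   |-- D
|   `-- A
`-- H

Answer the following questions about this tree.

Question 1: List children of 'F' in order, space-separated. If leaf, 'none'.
Answer: none

Derivation:
Node F's children (from adjacency): (leaf)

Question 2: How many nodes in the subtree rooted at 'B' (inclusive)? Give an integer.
Answer: 5

Derivation:
Subtree rooted at B contains: A, B, D, F, G
Count = 5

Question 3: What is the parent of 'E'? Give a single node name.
Answer: C

Derivation:
Scan adjacency: E appears as child of C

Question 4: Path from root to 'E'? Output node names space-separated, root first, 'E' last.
Walk down from root: C -> E

Answer: C E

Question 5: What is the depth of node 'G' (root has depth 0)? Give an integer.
Path from root to G: C -> B -> G
Depth = number of edges = 2

Answer: 2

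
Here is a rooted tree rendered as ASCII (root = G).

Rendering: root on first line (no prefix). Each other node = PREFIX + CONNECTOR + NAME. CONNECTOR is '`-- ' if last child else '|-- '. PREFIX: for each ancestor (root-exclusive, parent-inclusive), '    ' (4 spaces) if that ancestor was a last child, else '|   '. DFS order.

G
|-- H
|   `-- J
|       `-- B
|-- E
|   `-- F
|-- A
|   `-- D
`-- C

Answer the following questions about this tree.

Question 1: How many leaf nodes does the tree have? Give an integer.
Leaves (nodes with no children): B, C, D, F

Answer: 4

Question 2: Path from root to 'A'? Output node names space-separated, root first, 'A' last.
Answer: G A

Derivation:
Walk down from root: G -> A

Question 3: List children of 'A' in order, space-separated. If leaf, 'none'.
Answer: D

Derivation:
Node A's children (from adjacency): D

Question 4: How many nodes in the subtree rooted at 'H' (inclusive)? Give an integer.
Subtree rooted at H contains: B, H, J
Count = 3

Answer: 3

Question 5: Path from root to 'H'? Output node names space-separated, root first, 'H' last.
Walk down from root: G -> H

Answer: G H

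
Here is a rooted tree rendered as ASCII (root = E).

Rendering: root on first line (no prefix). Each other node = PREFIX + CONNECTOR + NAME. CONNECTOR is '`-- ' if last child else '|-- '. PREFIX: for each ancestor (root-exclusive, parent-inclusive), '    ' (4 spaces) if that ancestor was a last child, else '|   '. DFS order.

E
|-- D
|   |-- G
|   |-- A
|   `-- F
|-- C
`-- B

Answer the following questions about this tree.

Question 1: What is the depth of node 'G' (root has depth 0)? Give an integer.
Path from root to G: E -> D -> G
Depth = number of edges = 2

Answer: 2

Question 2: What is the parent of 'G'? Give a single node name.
Scan adjacency: G appears as child of D

Answer: D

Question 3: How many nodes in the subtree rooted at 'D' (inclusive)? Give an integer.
Answer: 4

Derivation:
Subtree rooted at D contains: A, D, F, G
Count = 4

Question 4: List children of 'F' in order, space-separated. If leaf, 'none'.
Node F's children (from adjacency): (leaf)

Answer: none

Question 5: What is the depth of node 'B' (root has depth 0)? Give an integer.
Answer: 1

Derivation:
Path from root to B: E -> B
Depth = number of edges = 1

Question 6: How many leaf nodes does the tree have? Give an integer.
Leaves (nodes with no children): A, B, C, F, G

Answer: 5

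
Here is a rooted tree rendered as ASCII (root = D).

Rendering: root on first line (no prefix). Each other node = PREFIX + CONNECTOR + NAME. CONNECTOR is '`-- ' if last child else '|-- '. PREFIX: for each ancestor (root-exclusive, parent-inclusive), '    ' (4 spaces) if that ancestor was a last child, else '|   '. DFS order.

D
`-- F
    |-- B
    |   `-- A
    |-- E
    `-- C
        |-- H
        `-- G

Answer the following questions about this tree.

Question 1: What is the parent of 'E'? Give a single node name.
Scan adjacency: E appears as child of F

Answer: F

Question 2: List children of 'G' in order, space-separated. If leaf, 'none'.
Node G's children (from adjacency): (leaf)

Answer: none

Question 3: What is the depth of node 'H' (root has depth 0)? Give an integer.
Answer: 3

Derivation:
Path from root to H: D -> F -> C -> H
Depth = number of edges = 3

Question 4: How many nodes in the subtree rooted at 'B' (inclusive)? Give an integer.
Answer: 2

Derivation:
Subtree rooted at B contains: A, B
Count = 2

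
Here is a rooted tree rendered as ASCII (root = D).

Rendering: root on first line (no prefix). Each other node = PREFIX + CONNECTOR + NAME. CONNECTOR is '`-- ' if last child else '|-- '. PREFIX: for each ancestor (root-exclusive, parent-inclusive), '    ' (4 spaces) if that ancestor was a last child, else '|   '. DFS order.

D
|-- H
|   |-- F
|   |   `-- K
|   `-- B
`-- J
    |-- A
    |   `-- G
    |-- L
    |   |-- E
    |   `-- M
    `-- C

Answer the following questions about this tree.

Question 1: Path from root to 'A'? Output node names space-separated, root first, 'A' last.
Walk down from root: D -> J -> A

Answer: D J A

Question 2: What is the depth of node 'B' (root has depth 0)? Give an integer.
Answer: 2

Derivation:
Path from root to B: D -> H -> B
Depth = number of edges = 2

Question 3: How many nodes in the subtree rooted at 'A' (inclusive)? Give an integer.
Subtree rooted at A contains: A, G
Count = 2

Answer: 2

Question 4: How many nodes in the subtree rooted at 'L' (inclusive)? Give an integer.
Answer: 3

Derivation:
Subtree rooted at L contains: E, L, M
Count = 3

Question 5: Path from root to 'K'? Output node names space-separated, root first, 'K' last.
Answer: D H F K

Derivation:
Walk down from root: D -> H -> F -> K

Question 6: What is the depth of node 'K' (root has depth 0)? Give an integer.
Answer: 3

Derivation:
Path from root to K: D -> H -> F -> K
Depth = number of edges = 3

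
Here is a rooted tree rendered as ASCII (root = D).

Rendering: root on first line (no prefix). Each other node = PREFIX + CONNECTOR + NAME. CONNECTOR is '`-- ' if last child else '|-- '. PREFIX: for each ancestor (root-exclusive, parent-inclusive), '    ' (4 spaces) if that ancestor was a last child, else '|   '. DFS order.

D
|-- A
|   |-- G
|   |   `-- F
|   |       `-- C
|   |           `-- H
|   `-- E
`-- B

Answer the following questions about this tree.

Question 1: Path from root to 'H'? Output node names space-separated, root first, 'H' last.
Answer: D A G F C H

Derivation:
Walk down from root: D -> A -> G -> F -> C -> H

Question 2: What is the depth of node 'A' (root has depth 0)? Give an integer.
Path from root to A: D -> A
Depth = number of edges = 1

Answer: 1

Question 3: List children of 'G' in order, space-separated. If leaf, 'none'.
Answer: F

Derivation:
Node G's children (from adjacency): F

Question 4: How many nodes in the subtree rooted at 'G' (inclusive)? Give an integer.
Answer: 4

Derivation:
Subtree rooted at G contains: C, F, G, H
Count = 4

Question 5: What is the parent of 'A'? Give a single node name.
Scan adjacency: A appears as child of D

Answer: D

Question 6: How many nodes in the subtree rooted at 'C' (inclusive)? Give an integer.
Subtree rooted at C contains: C, H
Count = 2

Answer: 2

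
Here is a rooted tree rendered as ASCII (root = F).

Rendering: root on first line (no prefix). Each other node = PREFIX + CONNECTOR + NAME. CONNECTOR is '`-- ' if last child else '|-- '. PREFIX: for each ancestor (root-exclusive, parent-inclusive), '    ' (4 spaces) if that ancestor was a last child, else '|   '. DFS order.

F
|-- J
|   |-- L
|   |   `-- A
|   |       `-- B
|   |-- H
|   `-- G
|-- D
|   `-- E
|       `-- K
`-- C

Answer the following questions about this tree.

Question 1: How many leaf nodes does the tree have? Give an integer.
Answer: 5

Derivation:
Leaves (nodes with no children): B, C, G, H, K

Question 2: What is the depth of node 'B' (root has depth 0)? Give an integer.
Path from root to B: F -> J -> L -> A -> B
Depth = number of edges = 4

Answer: 4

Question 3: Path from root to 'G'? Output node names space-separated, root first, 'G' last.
Walk down from root: F -> J -> G

Answer: F J G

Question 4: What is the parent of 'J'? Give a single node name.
Scan adjacency: J appears as child of F

Answer: F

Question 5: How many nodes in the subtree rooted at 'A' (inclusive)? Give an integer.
Subtree rooted at A contains: A, B
Count = 2

Answer: 2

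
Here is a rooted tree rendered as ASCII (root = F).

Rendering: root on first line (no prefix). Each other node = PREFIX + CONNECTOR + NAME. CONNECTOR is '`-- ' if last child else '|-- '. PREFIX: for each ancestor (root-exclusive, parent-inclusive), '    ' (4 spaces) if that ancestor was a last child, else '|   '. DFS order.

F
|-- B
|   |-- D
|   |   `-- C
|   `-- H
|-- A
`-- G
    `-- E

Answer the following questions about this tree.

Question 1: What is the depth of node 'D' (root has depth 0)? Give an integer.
Path from root to D: F -> B -> D
Depth = number of edges = 2

Answer: 2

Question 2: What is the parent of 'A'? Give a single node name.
Scan adjacency: A appears as child of F

Answer: F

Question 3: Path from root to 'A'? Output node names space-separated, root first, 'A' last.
Walk down from root: F -> A

Answer: F A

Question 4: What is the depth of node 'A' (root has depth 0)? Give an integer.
Path from root to A: F -> A
Depth = number of edges = 1

Answer: 1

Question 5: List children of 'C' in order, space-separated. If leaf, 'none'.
Answer: none

Derivation:
Node C's children (from adjacency): (leaf)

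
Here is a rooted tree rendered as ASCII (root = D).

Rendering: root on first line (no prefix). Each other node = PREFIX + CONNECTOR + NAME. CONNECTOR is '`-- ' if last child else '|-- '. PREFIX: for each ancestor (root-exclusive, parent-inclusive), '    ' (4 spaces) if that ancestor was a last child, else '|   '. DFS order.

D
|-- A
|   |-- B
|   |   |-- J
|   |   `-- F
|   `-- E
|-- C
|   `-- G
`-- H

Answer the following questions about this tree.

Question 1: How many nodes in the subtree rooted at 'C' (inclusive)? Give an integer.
Subtree rooted at C contains: C, G
Count = 2

Answer: 2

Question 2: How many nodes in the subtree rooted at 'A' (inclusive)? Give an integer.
Subtree rooted at A contains: A, B, E, F, J
Count = 5

Answer: 5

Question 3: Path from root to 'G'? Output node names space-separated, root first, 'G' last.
Answer: D C G

Derivation:
Walk down from root: D -> C -> G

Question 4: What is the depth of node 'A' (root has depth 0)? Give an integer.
Path from root to A: D -> A
Depth = number of edges = 1

Answer: 1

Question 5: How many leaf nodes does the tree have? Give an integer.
Answer: 5

Derivation:
Leaves (nodes with no children): E, F, G, H, J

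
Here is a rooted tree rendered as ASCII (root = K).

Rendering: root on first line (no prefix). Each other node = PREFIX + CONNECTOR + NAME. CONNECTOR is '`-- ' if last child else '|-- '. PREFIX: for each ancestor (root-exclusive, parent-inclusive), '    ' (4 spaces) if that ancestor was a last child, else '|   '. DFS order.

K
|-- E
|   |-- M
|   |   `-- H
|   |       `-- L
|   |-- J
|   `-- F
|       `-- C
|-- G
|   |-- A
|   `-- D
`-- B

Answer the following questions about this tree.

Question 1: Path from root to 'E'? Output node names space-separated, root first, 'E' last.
Walk down from root: K -> E

Answer: K E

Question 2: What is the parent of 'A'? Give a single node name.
Answer: G

Derivation:
Scan adjacency: A appears as child of G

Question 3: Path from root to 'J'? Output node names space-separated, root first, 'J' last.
Walk down from root: K -> E -> J

Answer: K E J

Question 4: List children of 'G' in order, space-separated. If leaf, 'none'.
Node G's children (from adjacency): A, D

Answer: A D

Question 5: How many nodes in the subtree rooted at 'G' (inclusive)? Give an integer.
Subtree rooted at G contains: A, D, G
Count = 3

Answer: 3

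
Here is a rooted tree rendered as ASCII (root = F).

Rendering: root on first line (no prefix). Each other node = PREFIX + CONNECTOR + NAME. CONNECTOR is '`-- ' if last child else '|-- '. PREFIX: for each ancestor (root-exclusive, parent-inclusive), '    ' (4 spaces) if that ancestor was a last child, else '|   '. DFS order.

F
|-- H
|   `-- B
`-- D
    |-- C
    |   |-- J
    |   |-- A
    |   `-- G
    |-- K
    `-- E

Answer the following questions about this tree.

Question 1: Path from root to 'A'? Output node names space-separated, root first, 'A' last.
Walk down from root: F -> D -> C -> A

Answer: F D C A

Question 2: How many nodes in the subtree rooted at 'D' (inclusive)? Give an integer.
Subtree rooted at D contains: A, C, D, E, G, J, K
Count = 7

Answer: 7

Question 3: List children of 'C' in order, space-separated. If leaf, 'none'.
Answer: J A G

Derivation:
Node C's children (from adjacency): J, A, G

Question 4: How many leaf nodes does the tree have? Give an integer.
Leaves (nodes with no children): A, B, E, G, J, K

Answer: 6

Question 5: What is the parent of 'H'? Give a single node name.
Scan adjacency: H appears as child of F

Answer: F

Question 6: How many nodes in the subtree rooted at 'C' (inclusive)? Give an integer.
Answer: 4

Derivation:
Subtree rooted at C contains: A, C, G, J
Count = 4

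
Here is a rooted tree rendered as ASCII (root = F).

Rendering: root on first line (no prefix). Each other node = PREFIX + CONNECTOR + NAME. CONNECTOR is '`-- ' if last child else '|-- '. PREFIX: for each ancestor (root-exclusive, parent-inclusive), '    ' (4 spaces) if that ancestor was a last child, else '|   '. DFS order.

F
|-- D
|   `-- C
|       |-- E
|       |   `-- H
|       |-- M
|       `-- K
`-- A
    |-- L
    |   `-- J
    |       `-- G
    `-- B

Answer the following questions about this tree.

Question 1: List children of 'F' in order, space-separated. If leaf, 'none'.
Node F's children (from adjacency): D, A

Answer: D A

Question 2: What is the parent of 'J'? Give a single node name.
Answer: L

Derivation:
Scan adjacency: J appears as child of L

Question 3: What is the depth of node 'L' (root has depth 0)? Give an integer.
Path from root to L: F -> A -> L
Depth = number of edges = 2

Answer: 2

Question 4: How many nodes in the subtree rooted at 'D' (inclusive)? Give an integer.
Subtree rooted at D contains: C, D, E, H, K, M
Count = 6

Answer: 6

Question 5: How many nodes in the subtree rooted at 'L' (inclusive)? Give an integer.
Answer: 3

Derivation:
Subtree rooted at L contains: G, J, L
Count = 3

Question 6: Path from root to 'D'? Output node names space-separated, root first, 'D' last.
Walk down from root: F -> D

Answer: F D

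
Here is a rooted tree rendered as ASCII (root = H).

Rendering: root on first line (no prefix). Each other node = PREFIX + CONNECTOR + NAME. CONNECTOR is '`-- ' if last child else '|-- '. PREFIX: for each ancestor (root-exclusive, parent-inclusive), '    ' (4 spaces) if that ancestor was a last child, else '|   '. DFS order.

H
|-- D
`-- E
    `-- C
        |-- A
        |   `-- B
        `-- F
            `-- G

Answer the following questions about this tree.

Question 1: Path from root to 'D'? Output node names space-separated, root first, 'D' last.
Answer: H D

Derivation:
Walk down from root: H -> D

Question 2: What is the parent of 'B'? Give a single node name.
Answer: A

Derivation:
Scan adjacency: B appears as child of A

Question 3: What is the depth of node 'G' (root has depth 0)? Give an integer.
Path from root to G: H -> E -> C -> F -> G
Depth = number of edges = 4

Answer: 4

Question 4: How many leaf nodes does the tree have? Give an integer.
Leaves (nodes with no children): B, D, G

Answer: 3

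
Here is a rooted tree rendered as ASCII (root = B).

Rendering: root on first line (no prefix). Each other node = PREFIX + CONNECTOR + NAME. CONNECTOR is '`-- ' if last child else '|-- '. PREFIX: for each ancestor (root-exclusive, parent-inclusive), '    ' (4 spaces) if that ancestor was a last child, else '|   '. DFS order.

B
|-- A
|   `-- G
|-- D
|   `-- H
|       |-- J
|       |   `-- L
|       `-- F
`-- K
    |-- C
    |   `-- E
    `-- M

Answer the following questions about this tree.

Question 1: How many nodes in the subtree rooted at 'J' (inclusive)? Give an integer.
Answer: 2

Derivation:
Subtree rooted at J contains: J, L
Count = 2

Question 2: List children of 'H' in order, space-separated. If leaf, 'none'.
Answer: J F

Derivation:
Node H's children (from adjacency): J, F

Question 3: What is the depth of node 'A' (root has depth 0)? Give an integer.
Path from root to A: B -> A
Depth = number of edges = 1

Answer: 1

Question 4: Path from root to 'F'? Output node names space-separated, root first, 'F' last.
Answer: B D H F

Derivation:
Walk down from root: B -> D -> H -> F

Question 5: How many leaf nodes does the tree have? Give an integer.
Leaves (nodes with no children): E, F, G, L, M

Answer: 5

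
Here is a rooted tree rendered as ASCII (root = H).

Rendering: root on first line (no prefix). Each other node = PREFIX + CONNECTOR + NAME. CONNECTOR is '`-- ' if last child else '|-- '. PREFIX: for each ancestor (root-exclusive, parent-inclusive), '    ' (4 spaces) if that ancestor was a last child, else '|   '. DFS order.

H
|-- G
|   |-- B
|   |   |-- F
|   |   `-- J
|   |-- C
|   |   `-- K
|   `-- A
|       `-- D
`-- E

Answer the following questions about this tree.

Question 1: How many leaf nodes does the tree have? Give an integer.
Leaves (nodes with no children): D, E, F, J, K

Answer: 5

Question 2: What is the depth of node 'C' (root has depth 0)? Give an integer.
Answer: 2

Derivation:
Path from root to C: H -> G -> C
Depth = number of edges = 2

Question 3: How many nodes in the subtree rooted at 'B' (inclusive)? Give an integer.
Answer: 3

Derivation:
Subtree rooted at B contains: B, F, J
Count = 3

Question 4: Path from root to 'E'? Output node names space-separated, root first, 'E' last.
Walk down from root: H -> E

Answer: H E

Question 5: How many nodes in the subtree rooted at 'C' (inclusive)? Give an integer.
Answer: 2

Derivation:
Subtree rooted at C contains: C, K
Count = 2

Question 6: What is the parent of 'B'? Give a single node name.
Answer: G

Derivation:
Scan adjacency: B appears as child of G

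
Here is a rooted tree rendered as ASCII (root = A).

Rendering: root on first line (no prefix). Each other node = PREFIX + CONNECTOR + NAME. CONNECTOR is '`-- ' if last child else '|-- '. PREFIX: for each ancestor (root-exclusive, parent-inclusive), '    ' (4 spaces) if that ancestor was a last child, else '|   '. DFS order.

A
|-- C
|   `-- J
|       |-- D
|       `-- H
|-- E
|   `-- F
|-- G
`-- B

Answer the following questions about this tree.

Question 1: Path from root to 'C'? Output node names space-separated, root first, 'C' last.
Walk down from root: A -> C

Answer: A C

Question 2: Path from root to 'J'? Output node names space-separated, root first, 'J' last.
Walk down from root: A -> C -> J

Answer: A C J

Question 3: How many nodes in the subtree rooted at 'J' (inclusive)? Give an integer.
Answer: 3

Derivation:
Subtree rooted at J contains: D, H, J
Count = 3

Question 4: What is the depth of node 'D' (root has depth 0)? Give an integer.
Answer: 3

Derivation:
Path from root to D: A -> C -> J -> D
Depth = number of edges = 3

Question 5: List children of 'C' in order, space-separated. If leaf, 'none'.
Node C's children (from adjacency): J

Answer: J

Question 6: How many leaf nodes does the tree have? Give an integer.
Answer: 5

Derivation:
Leaves (nodes with no children): B, D, F, G, H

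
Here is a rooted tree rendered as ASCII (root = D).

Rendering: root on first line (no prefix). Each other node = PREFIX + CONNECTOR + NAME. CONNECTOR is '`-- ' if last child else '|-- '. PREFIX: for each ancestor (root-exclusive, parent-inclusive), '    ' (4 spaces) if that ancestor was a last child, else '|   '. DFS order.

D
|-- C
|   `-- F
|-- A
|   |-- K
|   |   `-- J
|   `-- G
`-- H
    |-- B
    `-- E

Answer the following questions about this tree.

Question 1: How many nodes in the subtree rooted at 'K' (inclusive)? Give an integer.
Subtree rooted at K contains: J, K
Count = 2

Answer: 2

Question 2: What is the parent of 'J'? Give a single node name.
Scan adjacency: J appears as child of K

Answer: K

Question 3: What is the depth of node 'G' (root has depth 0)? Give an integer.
Answer: 2

Derivation:
Path from root to G: D -> A -> G
Depth = number of edges = 2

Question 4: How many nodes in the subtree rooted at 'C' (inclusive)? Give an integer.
Subtree rooted at C contains: C, F
Count = 2

Answer: 2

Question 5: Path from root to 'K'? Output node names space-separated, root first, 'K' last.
Walk down from root: D -> A -> K

Answer: D A K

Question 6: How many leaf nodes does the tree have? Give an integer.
Answer: 5

Derivation:
Leaves (nodes with no children): B, E, F, G, J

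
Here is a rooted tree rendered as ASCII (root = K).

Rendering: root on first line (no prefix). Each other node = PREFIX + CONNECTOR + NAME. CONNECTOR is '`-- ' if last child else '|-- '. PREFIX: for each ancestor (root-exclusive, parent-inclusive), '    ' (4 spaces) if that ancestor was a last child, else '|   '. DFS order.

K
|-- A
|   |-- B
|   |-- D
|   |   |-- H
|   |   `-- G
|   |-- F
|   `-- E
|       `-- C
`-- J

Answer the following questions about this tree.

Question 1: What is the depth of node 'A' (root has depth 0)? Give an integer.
Path from root to A: K -> A
Depth = number of edges = 1

Answer: 1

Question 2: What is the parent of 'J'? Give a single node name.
Scan adjacency: J appears as child of K

Answer: K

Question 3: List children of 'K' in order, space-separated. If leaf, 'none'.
Node K's children (from adjacency): A, J

Answer: A J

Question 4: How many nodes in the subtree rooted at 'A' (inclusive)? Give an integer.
Answer: 8

Derivation:
Subtree rooted at A contains: A, B, C, D, E, F, G, H
Count = 8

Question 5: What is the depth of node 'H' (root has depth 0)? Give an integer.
Path from root to H: K -> A -> D -> H
Depth = number of edges = 3

Answer: 3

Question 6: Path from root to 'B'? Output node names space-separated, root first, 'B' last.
Walk down from root: K -> A -> B

Answer: K A B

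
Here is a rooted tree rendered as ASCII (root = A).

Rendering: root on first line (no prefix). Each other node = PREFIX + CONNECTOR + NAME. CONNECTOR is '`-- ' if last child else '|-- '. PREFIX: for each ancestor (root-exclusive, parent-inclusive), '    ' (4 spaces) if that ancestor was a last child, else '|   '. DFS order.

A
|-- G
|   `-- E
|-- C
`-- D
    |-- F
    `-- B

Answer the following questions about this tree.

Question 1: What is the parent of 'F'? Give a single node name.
Answer: D

Derivation:
Scan adjacency: F appears as child of D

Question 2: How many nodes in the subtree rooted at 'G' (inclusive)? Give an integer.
Answer: 2

Derivation:
Subtree rooted at G contains: E, G
Count = 2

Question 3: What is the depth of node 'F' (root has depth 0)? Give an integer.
Path from root to F: A -> D -> F
Depth = number of edges = 2

Answer: 2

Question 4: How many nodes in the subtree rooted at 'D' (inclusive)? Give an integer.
Subtree rooted at D contains: B, D, F
Count = 3

Answer: 3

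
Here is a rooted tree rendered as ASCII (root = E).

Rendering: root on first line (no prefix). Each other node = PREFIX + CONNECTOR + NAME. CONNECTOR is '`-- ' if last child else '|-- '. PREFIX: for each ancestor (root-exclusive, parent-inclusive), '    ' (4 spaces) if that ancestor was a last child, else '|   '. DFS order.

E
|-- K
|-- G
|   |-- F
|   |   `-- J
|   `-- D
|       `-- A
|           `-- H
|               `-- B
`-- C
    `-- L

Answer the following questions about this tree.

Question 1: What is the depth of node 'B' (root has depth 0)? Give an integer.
Answer: 5

Derivation:
Path from root to B: E -> G -> D -> A -> H -> B
Depth = number of edges = 5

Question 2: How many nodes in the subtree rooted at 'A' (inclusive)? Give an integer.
Subtree rooted at A contains: A, B, H
Count = 3

Answer: 3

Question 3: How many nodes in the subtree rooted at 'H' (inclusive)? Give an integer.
Subtree rooted at H contains: B, H
Count = 2

Answer: 2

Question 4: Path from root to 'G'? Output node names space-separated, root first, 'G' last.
Walk down from root: E -> G

Answer: E G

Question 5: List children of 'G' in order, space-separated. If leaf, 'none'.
Node G's children (from adjacency): F, D

Answer: F D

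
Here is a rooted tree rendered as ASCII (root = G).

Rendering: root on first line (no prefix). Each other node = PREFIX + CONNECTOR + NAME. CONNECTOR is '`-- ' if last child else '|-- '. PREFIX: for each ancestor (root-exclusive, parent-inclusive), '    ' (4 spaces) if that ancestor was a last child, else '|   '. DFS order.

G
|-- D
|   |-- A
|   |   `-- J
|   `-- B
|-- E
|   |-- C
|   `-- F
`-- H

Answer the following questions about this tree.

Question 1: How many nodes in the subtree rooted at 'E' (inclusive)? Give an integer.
Subtree rooted at E contains: C, E, F
Count = 3

Answer: 3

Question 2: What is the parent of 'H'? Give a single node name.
Answer: G

Derivation:
Scan adjacency: H appears as child of G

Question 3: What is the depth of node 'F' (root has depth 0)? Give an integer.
Path from root to F: G -> E -> F
Depth = number of edges = 2

Answer: 2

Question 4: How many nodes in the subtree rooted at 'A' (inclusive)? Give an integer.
Answer: 2

Derivation:
Subtree rooted at A contains: A, J
Count = 2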